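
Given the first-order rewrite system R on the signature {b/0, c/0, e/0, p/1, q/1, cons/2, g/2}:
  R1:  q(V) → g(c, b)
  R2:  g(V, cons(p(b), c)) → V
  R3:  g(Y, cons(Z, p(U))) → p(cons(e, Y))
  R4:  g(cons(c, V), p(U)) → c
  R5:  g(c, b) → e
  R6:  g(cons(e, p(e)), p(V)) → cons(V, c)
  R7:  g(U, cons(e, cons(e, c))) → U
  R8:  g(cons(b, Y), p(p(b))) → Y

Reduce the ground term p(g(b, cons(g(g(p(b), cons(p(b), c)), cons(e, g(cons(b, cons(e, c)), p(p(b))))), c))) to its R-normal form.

p(b)

1. p(g(b, cons(g(g(p(b), cons(p(b), c)), cons(e, g(cons(b, cons(e, c)), p(p(b))))), c)))  →  p(g(b, cons(g(p(b), cons(e, g(cons(b, cons(e, c)), p(p(b))))), c)))   [R2 at 1.2.1.1]
2. p(g(b, cons(g(p(b), cons(e, g(cons(b, cons(e, c)), p(p(b))))), c)))  →  p(g(b, cons(g(p(b), cons(e, cons(e, c))), c)))   [R8 at 1.2.1.2.2]
3. p(g(b, cons(g(p(b), cons(e, cons(e, c))), c)))  →  p(g(b, cons(p(b), c)))   [R7 at 1.2.1]
4. p(g(b, cons(p(b), c)))  →  p(b)   [R2 at 1]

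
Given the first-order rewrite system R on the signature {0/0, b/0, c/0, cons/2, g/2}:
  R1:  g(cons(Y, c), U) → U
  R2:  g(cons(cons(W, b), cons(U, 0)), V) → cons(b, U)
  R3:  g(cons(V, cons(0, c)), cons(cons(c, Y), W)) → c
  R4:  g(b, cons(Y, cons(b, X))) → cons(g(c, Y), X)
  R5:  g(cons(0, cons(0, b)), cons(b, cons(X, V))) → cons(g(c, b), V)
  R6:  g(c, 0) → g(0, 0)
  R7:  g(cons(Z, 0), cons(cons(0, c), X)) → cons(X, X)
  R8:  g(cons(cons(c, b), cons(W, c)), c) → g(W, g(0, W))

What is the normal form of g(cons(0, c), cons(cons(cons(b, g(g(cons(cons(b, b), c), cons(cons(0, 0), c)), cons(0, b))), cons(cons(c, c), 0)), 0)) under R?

1. g(cons(0, c), cons(cons(cons(b, g(g(cons(cons(b, b), c), cons(cons(0, 0), c)), cons(0, b))), cons(cons(c, c), 0)), 0))  →  cons(cons(cons(b, g(g(cons(cons(b, b), c), cons(cons(0, 0), c)), cons(0, b))), cons(cons(c, c), 0)), 0)   [R1 at ε]
2. cons(cons(cons(b, g(g(cons(cons(b, b), c), cons(cons(0, 0), c)), cons(0, b))), cons(cons(c, c), 0)), 0)  →  cons(cons(cons(b, g(cons(cons(0, 0), c), cons(0, b))), cons(cons(c, c), 0)), 0)   [R1 at 1.1.2.1]
3. cons(cons(cons(b, g(cons(cons(0, 0), c), cons(0, b))), cons(cons(c, c), 0)), 0)  →  cons(cons(cons(b, cons(0, b)), cons(cons(c, c), 0)), 0)   [R1 at 1.1.2]

cons(cons(cons(b, cons(0, b)), cons(cons(c, c), 0)), 0)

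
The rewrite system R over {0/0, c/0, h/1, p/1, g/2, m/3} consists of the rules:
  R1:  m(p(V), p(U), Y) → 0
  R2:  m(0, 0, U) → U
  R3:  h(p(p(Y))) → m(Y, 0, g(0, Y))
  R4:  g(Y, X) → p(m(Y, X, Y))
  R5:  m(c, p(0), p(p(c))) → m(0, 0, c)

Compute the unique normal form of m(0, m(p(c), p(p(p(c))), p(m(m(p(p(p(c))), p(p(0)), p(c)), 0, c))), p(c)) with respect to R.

p(c)

1. m(0, m(p(c), p(p(p(c))), p(m(m(p(p(p(c))), p(p(0)), p(c)), 0, c))), p(c))  →  m(0, 0, p(c))   [R1 at 2]
2. m(0, 0, p(c))  →  p(c)   [R2 at ε]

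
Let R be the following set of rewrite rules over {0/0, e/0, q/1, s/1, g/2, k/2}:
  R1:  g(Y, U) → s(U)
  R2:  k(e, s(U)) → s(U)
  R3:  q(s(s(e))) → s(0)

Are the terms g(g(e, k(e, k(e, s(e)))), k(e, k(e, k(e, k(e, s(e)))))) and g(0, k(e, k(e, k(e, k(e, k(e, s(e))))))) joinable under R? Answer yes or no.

yes — NF(t₁) = s(s(e)), NF(t₂) = s(s(e))

Reduce t₁ = g(g(e, k(e, k(e, s(e)))), k(e, k(e, k(e, k(e, s(e)))))):
1. g(g(e, k(e, k(e, s(e)))), k(e, k(e, k(e, k(e, s(e))))))  →  s(k(e, k(e, k(e, k(e, s(e))))))   [R1 at ε]
2. s(k(e, k(e, k(e, k(e, s(e))))))  →  s(k(e, k(e, k(e, s(e)))))   [R2 at 1.2.2.2]
3. s(k(e, k(e, k(e, s(e)))))  →  s(k(e, k(e, s(e))))   [R2 at 1.2.2]
4. s(k(e, k(e, s(e))))  →  s(k(e, s(e)))   [R2 at 1.2]
5. s(k(e, s(e)))  →  s(s(e))   [R2 at 1]

Reduce t₂ = g(0, k(e, k(e, k(e, k(e, k(e, s(e))))))):
1. g(0, k(e, k(e, k(e, k(e, k(e, s(e)))))))  →  s(k(e, k(e, k(e, k(e, k(e, s(e)))))))   [R1 at ε]
2. s(k(e, k(e, k(e, k(e, k(e, s(e)))))))  →  s(k(e, k(e, k(e, k(e, s(e))))))   [R2 at 1.2.2.2.2]
3. s(k(e, k(e, k(e, k(e, s(e))))))  →  s(k(e, k(e, k(e, s(e)))))   [R2 at 1.2.2.2]
4. s(k(e, k(e, k(e, s(e)))))  →  s(k(e, k(e, s(e))))   [R2 at 1.2.2]
5. s(k(e, k(e, s(e))))  →  s(k(e, s(e)))   [R2 at 1.2]
6. s(k(e, s(e)))  →  s(s(e))   [R2 at 1]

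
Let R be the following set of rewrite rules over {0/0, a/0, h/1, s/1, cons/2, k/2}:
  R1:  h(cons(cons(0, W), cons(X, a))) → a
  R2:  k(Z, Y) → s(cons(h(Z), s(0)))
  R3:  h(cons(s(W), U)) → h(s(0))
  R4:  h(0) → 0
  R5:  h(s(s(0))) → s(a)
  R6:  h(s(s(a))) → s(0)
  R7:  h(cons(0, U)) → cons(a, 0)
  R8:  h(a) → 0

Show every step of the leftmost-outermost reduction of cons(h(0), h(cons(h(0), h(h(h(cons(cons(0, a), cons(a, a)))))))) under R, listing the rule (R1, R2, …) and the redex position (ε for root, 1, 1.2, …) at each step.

1. cons(h(0), h(cons(h(0), h(h(h(cons(cons(0, a), cons(a, a))))))))  →  cons(0, h(cons(h(0), h(h(h(cons(cons(0, a), cons(a, a))))))))   [R4 at 1]
2. cons(0, h(cons(h(0), h(h(h(cons(cons(0, a), cons(a, a))))))))  →  cons(0, h(cons(0, h(h(h(cons(cons(0, a), cons(a, a))))))))   [R4 at 2.1.1]
3. cons(0, h(cons(0, h(h(h(cons(cons(0, a), cons(a, a))))))))  →  cons(0, cons(a, 0))   [R7 at 2]

cons(0, cons(a, 0))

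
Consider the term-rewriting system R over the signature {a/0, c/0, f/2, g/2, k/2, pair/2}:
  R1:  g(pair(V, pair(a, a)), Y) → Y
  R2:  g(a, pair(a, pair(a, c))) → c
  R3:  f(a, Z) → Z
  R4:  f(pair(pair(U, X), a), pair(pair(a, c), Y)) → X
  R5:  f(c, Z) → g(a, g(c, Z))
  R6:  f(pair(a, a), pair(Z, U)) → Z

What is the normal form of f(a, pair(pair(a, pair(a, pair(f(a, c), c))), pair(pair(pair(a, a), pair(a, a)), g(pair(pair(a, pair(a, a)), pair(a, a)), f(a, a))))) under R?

pair(pair(a, pair(a, pair(c, c))), pair(pair(pair(a, a), pair(a, a)), a))

1. f(a, pair(pair(a, pair(a, pair(f(a, c), c))), pair(pair(pair(a, a), pair(a, a)), g(pair(pair(a, pair(a, a)), pair(a, a)), f(a, a)))))  →  pair(pair(a, pair(a, pair(f(a, c), c))), pair(pair(pair(a, a), pair(a, a)), g(pair(pair(a, pair(a, a)), pair(a, a)), f(a, a))))   [R3 at ε]
2. pair(pair(a, pair(a, pair(f(a, c), c))), pair(pair(pair(a, a), pair(a, a)), g(pair(pair(a, pair(a, a)), pair(a, a)), f(a, a))))  →  pair(pair(a, pair(a, pair(c, c))), pair(pair(pair(a, a), pair(a, a)), g(pair(pair(a, pair(a, a)), pair(a, a)), f(a, a))))   [R3 at 1.2.2.1]
3. pair(pair(a, pair(a, pair(c, c))), pair(pair(pair(a, a), pair(a, a)), g(pair(pair(a, pair(a, a)), pair(a, a)), f(a, a))))  →  pair(pair(a, pair(a, pair(c, c))), pair(pair(pair(a, a), pair(a, a)), f(a, a)))   [R1 at 2.2]
4. pair(pair(a, pair(a, pair(c, c))), pair(pair(pair(a, a), pair(a, a)), f(a, a)))  →  pair(pair(a, pair(a, pair(c, c))), pair(pair(pair(a, a), pair(a, a)), a))   [R3 at 2.2]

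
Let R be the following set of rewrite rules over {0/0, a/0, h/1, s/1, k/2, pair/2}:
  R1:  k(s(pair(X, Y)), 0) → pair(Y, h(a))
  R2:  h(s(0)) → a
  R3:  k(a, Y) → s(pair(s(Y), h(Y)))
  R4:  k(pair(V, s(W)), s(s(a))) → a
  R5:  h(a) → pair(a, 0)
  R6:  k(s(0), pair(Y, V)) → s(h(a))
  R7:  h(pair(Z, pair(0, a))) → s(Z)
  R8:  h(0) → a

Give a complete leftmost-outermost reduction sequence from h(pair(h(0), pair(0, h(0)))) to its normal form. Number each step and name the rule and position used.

1. h(pair(h(0), pair(0, h(0))))  →  h(pair(a, pair(0, h(0))))   [R8 at 1.1]
2. h(pair(a, pair(0, h(0))))  →  h(pair(a, pair(0, a)))   [R8 at 1.2.2]
3. h(pair(a, pair(0, a)))  →  s(a)   [R7 at ε]

s(a)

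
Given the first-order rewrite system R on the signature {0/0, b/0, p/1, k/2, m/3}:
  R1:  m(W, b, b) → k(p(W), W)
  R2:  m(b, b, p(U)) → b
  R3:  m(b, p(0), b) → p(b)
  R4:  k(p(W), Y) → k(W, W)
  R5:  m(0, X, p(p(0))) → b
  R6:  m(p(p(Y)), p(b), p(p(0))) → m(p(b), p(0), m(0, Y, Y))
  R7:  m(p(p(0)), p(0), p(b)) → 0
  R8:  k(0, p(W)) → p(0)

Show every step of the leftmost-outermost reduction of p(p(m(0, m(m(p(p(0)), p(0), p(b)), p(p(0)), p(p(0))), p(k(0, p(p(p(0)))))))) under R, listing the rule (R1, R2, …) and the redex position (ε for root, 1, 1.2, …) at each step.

1. p(p(m(0, m(m(p(p(0)), p(0), p(b)), p(p(0)), p(p(0))), p(k(0, p(p(p(0))))))))  →  p(p(m(0, m(0, p(p(0)), p(p(0))), p(k(0, p(p(p(0))))))))   [R7 at 1.1.2.1]
2. p(p(m(0, m(0, p(p(0)), p(p(0))), p(k(0, p(p(p(0))))))))  →  p(p(m(0, b, p(k(0, p(p(p(0))))))))   [R5 at 1.1.2]
3. p(p(m(0, b, p(k(0, p(p(p(0))))))))  →  p(p(m(0, b, p(p(0)))))   [R8 at 1.1.3.1]
4. p(p(m(0, b, p(p(0)))))  →  p(p(b))   [R5 at 1.1]

p(p(b))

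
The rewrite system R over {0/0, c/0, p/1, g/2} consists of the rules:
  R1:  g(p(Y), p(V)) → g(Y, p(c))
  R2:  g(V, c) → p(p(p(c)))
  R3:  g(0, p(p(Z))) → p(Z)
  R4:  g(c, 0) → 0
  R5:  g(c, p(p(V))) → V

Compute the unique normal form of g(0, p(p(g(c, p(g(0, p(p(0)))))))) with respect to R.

1. g(0, p(p(g(c, p(g(0, p(p(0))))))))  →  p(g(c, p(g(0, p(p(0))))))   [R3 at ε]
2. p(g(c, p(g(0, p(p(0))))))  →  p(g(c, p(p(0))))   [R3 at 1.2.1]
3. p(g(c, p(p(0))))  →  p(0)   [R5 at 1]

p(0)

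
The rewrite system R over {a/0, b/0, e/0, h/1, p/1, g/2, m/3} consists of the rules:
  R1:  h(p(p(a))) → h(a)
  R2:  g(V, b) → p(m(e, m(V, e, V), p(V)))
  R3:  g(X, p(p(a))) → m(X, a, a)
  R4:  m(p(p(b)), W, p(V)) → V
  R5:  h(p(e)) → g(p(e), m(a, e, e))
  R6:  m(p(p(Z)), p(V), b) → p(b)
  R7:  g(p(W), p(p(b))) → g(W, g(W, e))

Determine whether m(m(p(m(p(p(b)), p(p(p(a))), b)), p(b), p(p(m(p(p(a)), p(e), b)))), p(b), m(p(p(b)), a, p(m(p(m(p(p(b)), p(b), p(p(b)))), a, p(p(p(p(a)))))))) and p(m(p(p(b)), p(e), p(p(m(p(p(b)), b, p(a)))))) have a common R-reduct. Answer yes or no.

yes — NF(t₁) = p(p(a)), NF(t₂) = p(p(a))

Reduce t₁ = m(m(p(m(p(p(b)), p(p(p(a))), b)), p(b), p(p(m(p(p(a)), p(e), b)))), p(b), m(p(p(b)), a, p(m(p(m(p(p(b)), p(b), p(p(b)))), a, p(p(p(p(a)))))))):
1. m(m(p(m(p(p(b)), p(p(p(a))), b)), p(b), p(p(m(p(p(a)), p(e), b)))), p(b), m(p(p(b)), a, p(m(p(m(p(p(b)), p(b), p(p(b)))), a, p(p(p(p(a))))))))  →  m(m(p(p(b)), p(b), p(p(m(p(p(a)), p(e), b)))), p(b), m(p(p(b)), a, p(m(p(m(p(p(b)), p(b), p(p(b)))), a, p(p(p(p(a))))))))   [R6 at 1.1.1]
2. m(m(p(p(b)), p(b), p(p(m(p(p(a)), p(e), b)))), p(b), m(p(p(b)), a, p(m(p(m(p(p(b)), p(b), p(p(b)))), a, p(p(p(p(a))))))))  →  m(p(m(p(p(a)), p(e), b)), p(b), m(p(p(b)), a, p(m(p(m(p(p(b)), p(b), p(p(b)))), a, p(p(p(p(a))))))))   [R4 at 1]
3. m(p(m(p(p(a)), p(e), b)), p(b), m(p(p(b)), a, p(m(p(m(p(p(b)), p(b), p(p(b)))), a, p(p(p(p(a))))))))  →  m(p(p(b)), p(b), m(p(p(b)), a, p(m(p(m(p(p(b)), p(b), p(p(b)))), a, p(p(p(p(a))))))))   [R6 at 1.1]
4. m(p(p(b)), p(b), m(p(p(b)), a, p(m(p(m(p(p(b)), p(b), p(p(b)))), a, p(p(p(p(a))))))))  →  m(p(p(b)), p(b), m(p(m(p(p(b)), p(b), p(p(b)))), a, p(p(p(p(a))))))   [R4 at 3]
5. m(p(p(b)), p(b), m(p(m(p(p(b)), p(b), p(p(b)))), a, p(p(p(p(a))))))  →  m(p(p(b)), p(b), m(p(p(b)), a, p(p(p(p(a))))))   [R4 at 3.1.1]
6. m(p(p(b)), p(b), m(p(p(b)), a, p(p(p(p(a))))))  →  m(p(p(b)), p(b), p(p(p(a))))   [R4 at 3]
7. m(p(p(b)), p(b), p(p(p(a))))  →  p(p(a))   [R4 at ε]

Reduce t₂ = p(m(p(p(b)), p(e), p(p(m(p(p(b)), b, p(a)))))):
1. p(m(p(p(b)), p(e), p(p(m(p(p(b)), b, p(a))))))  →  p(p(m(p(p(b)), b, p(a))))   [R4 at 1]
2. p(p(m(p(p(b)), b, p(a))))  →  p(p(a))   [R4 at 1.1]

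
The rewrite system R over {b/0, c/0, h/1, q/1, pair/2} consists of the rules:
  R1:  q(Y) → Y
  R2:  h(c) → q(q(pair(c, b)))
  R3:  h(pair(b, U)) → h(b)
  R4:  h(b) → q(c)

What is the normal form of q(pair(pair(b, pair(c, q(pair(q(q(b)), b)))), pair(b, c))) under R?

1. q(pair(pair(b, pair(c, q(pair(q(q(b)), b)))), pair(b, c)))  →  pair(pair(b, pair(c, q(pair(q(q(b)), b)))), pair(b, c))   [R1 at ε]
2. pair(pair(b, pair(c, q(pair(q(q(b)), b)))), pair(b, c))  →  pair(pair(b, pair(c, pair(q(q(b)), b))), pair(b, c))   [R1 at 1.2.2]
3. pair(pair(b, pair(c, pair(q(q(b)), b))), pair(b, c))  →  pair(pair(b, pair(c, pair(q(b), b))), pair(b, c))   [R1 at 1.2.2.1]
4. pair(pair(b, pair(c, pair(q(b), b))), pair(b, c))  →  pair(pair(b, pair(c, pair(b, b))), pair(b, c))   [R1 at 1.2.2.1]

pair(pair(b, pair(c, pair(b, b))), pair(b, c))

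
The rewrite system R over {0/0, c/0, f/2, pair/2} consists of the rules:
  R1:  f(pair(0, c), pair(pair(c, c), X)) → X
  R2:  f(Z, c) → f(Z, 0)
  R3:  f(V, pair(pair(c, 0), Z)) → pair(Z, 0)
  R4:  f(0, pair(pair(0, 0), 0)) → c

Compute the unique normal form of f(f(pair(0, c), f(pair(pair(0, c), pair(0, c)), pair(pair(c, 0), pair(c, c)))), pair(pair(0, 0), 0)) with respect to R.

c

1. f(f(pair(0, c), f(pair(pair(0, c), pair(0, c)), pair(pair(c, 0), pair(c, c)))), pair(pair(0, 0), 0))  →  f(f(pair(0, c), pair(pair(c, c), 0)), pair(pair(0, 0), 0))   [R3 at 1.2]
2. f(f(pair(0, c), pair(pair(c, c), 0)), pair(pair(0, 0), 0))  →  f(0, pair(pair(0, 0), 0))   [R1 at 1]
3. f(0, pair(pair(0, 0), 0))  →  c   [R4 at ε]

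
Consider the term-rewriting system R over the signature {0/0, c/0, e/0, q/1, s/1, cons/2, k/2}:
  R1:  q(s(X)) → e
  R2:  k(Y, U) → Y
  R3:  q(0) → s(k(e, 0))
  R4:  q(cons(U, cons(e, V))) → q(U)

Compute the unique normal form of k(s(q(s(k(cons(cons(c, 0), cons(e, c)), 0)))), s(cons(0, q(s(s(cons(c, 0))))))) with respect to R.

1. k(s(q(s(k(cons(cons(c, 0), cons(e, c)), 0)))), s(cons(0, q(s(s(cons(c, 0)))))))  →  s(q(s(k(cons(cons(c, 0), cons(e, c)), 0))))   [R2 at ε]
2. s(q(s(k(cons(cons(c, 0), cons(e, c)), 0))))  →  s(e)   [R1 at 1]

s(e)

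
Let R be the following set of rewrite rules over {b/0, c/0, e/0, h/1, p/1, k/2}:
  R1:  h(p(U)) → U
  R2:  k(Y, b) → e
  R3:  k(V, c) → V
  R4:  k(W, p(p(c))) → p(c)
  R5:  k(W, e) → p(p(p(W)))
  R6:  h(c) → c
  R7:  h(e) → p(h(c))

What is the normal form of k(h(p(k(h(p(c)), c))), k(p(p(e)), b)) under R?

1. k(h(p(k(h(p(c)), c))), k(p(p(e)), b))  →  k(k(h(p(c)), c), k(p(p(e)), b))   [R1 at 1]
2. k(k(h(p(c)), c), k(p(p(e)), b))  →  k(h(p(c)), k(p(p(e)), b))   [R3 at 1]
3. k(h(p(c)), k(p(p(e)), b))  →  k(c, k(p(p(e)), b))   [R1 at 1]
4. k(c, k(p(p(e)), b))  →  k(c, e)   [R2 at 2]
5. k(c, e)  →  p(p(p(c)))   [R5 at ε]

p(p(p(c)))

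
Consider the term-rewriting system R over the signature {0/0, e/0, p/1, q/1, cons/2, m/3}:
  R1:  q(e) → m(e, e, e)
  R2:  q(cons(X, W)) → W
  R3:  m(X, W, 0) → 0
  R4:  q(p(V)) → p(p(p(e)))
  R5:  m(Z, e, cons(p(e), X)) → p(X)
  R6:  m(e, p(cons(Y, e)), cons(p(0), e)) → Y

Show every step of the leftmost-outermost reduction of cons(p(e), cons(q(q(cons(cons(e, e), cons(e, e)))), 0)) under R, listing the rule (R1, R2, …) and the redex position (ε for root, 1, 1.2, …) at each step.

1. cons(p(e), cons(q(q(cons(cons(e, e), cons(e, e)))), 0))  →  cons(p(e), cons(q(cons(e, e)), 0))   [R2 at 2.1.1]
2. cons(p(e), cons(q(cons(e, e)), 0))  →  cons(p(e), cons(e, 0))   [R2 at 2.1]

cons(p(e), cons(e, 0))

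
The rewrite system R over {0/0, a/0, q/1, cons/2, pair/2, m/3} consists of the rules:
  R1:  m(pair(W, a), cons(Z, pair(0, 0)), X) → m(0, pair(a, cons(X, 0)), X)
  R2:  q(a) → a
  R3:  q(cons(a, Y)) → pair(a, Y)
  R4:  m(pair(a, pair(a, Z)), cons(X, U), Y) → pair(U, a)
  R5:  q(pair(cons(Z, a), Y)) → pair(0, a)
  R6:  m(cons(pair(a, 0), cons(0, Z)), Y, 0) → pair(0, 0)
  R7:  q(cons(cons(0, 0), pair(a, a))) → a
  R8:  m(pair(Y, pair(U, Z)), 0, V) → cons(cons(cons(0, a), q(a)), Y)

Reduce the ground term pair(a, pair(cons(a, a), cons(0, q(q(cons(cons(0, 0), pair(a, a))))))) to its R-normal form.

pair(a, pair(cons(a, a), cons(0, a)))

1. pair(a, pair(cons(a, a), cons(0, q(q(cons(cons(0, 0), pair(a, a)))))))  →  pair(a, pair(cons(a, a), cons(0, q(a))))   [R7 at 2.2.2.1]
2. pair(a, pair(cons(a, a), cons(0, q(a))))  →  pair(a, pair(cons(a, a), cons(0, a)))   [R2 at 2.2.2]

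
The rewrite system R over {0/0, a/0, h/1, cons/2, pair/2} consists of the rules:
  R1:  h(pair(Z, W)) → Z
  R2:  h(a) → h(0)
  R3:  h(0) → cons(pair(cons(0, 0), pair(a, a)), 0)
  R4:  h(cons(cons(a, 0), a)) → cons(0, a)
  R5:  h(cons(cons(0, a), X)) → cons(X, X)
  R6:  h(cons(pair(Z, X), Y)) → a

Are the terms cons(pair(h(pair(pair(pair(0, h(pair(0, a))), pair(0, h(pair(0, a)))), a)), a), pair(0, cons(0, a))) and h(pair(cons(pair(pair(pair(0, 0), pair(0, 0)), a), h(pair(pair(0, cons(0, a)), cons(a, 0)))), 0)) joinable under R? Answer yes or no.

Reduce t₁ = cons(pair(h(pair(pair(pair(0, h(pair(0, a))), pair(0, h(pair(0, a)))), a)), a), pair(0, cons(0, a))):
1. cons(pair(h(pair(pair(pair(0, h(pair(0, a))), pair(0, h(pair(0, a)))), a)), a), pair(0, cons(0, a)))  →  cons(pair(pair(pair(0, h(pair(0, a))), pair(0, h(pair(0, a)))), a), pair(0, cons(0, a)))   [R1 at 1.1]
2. cons(pair(pair(pair(0, h(pair(0, a))), pair(0, h(pair(0, a)))), a), pair(0, cons(0, a)))  →  cons(pair(pair(pair(0, 0), pair(0, h(pair(0, a)))), a), pair(0, cons(0, a)))   [R1 at 1.1.1.2]
3. cons(pair(pair(pair(0, 0), pair(0, h(pair(0, a)))), a), pair(0, cons(0, a)))  →  cons(pair(pair(pair(0, 0), pair(0, 0)), a), pair(0, cons(0, a)))   [R1 at 1.1.2.2]

Reduce t₂ = h(pair(cons(pair(pair(pair(0, 0), pair(0, 0)), a), h(pair(pair(0, cons(0, a)), cons(a, 0)))), 0)):
1. h(pair(cons(pair(pair(pair(0, 0), pair(0, 0)), a), h(pair(pair(0, cons(0, a)), cons(a, 0)))), 0))  →  cons(pair(pair(pair(0, 0), pair(0, 0)), a), h(pair(pair(0, cons(0, a)), cons(a, 0))))   [R1 at ε]
2. cons(pair(pair(pair(0, 0), pair(0, 0)), a), h(pair(pair(0, cons(0, a)), cons(a, 0))))  →  cons(pair(pair(pair(0, 0), pair(0, 0)), a), pair(0, cons(0, a)))   [R1 at 2]

yes — NF(t₁) = cons(pair(pair(pair(0, 0), pair(0, 0)), a), pair(0, cons(0, a))), NF(t₂) = cons(pair(pair(pair(0, 0), pair(0, 0)), a), pair(0, cons(0, a)))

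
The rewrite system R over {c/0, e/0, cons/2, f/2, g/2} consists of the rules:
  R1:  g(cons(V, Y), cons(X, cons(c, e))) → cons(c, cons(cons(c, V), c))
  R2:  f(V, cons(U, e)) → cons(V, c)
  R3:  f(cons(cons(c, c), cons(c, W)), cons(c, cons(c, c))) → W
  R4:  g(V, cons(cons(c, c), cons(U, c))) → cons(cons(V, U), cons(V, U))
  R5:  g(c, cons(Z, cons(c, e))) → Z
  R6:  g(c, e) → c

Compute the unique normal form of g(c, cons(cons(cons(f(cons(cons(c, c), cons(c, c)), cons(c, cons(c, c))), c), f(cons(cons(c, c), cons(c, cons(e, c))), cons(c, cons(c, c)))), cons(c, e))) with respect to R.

1. g(c, cons(cons(cons(f(cons(cons(c, c), cons(c, c)), cons(c, cons(c, c))), c), f(cons(cons(c, c), cons(c, cons(e, c))), cons(c, cons(c, c)))), cons(c, e)))  →  cons(cons(f(cons(cons(c, c), cons(c, c)), cons(c, cons(c, c))), c), f(cons(cons(c, c), cons(c, cons(e, c))), cons(c, cons(c, c))))   [R5 at ε]
2. cons(cons(f(cons(cons(c, c), cons(c, c)), cons(c, cons(c, c))), c), f(cons(cons(c, c), cons(c, cons(e, c))), cons(c, cons(c, c))))  →  cons(cons(c, c), f(cons(cons(c, c), cons(c, cons(e, c))), cons(c, cons(c, c))))   [R3 at 1.1]
3. cons(cons(c, c), f(cons(cons(c, c), cons(c, cons(e, c))), cons(c, cons(c, c))))  →  cons(cons(c, c), cons(e, c))   [R3 at 2]

cons(cons(c, c), cons(e, c))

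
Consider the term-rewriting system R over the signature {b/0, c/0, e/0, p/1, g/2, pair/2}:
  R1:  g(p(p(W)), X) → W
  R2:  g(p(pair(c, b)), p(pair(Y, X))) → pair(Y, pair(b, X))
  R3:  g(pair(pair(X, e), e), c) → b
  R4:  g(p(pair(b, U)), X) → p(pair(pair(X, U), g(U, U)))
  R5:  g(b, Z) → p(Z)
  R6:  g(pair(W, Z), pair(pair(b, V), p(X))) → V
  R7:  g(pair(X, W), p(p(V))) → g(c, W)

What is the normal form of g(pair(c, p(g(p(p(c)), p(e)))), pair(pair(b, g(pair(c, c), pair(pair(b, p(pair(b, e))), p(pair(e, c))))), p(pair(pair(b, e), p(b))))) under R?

p(pair(b, e))

1. g(pair(c, p(g(p(p(c)), p(e)))), pair(pair(b, g(pair(c, c), pair(pair(b, p(pair(b, e))), p(pair(e, c))))), p(pair(pair(b, e), p(b)))))  →  g(pair(c, c), pair(pair(b, p(pair(b, e))), p(pair(e, c))))   [R6 at ε]
2. g(pair(c, c), pair(pair(b, p(pair(b, e))), p(pair(e, c))))  →  p(pair(b, e))   [R6 at ε]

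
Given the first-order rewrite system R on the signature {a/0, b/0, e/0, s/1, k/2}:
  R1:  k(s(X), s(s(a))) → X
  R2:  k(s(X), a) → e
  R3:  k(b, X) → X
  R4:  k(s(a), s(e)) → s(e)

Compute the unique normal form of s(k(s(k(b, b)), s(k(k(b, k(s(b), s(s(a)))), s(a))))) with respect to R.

s(b)

1. s(k(s(k(b, b)), s(k(k(b, k(s(b), s(s(a)))), s(a)))))  →  s(k(s(b), s(k(k(b, k(s(b), s(s(a)))), s(a)))))   [R3 at 1.1.1]
2. s(k(s(b), s(k(k(b, k(s(b), s(s(a)))), s(a)))))  →  s(k(s(b), s(k(k(s(b), s(s(a))), s(a)))))   [R3 at 1.2.1.1]
3. s(k(s(b), s(k(k(s(b), s(s(a))), s(a)))))  →  s(k(s(b), s(k(b, s(a)))))   [R1 at 1.2.1.1]
4. s(k(s(b), s(k(b, s(a)))))  →  s(k(s(b), s(s(a))))   [R3 at 1.2.1]
5. s(k(s(b), s(s(a))))  →  s(b)   [R1 at 1]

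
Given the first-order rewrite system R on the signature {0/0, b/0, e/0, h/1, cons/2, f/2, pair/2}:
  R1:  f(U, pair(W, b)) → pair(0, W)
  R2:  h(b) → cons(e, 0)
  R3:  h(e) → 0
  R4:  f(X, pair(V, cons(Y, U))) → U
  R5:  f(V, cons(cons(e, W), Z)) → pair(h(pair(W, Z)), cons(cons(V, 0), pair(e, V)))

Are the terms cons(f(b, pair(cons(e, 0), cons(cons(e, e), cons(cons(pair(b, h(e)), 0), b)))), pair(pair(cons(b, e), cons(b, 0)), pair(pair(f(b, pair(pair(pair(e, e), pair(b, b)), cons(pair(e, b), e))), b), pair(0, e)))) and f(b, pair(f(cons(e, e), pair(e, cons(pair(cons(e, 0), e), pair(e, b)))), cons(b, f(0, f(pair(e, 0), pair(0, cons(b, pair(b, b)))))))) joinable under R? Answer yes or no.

no — NF(t₁) = cons(cons(cons(pair(b, 0), 0), b), pair(pair(cons(b, e), cons(b, 0)), pair(pair(e, b), pair(0, e)))), NF(t₂) = pair(0, b)

Reduce t₁ = cons(f(b, pair(cons(e, 0), cons(cons(e, e), cons(cons(pair(b, h(e)), 0), b)))), pair(pair(cons(b, e), cons(b, 0)), pair(pair(f(b, pair(pair(pair(e, e), pair(b, b)), cons(pair(e, b), e))), b), pair(0, e)))):
1. cons(f(b, pair(cons(e, 0), cons(cons(e, e), cons(cons(pair(b, h(e)), 0), b)))), pair(pair(cons(b, e), cons(b, 0)), pair(pair(f(b, pair(pair(pair(e, e), pair(b, b)), cons(pair(e, b), e))), b), pair(0, e))))  →  cons(cons(cons(pair(b, h(e)), 0), b), pair(pair(cons(b, e), cons(b, 0)), pair(pair(f(b, pair(pair(pair(e, e), pair(b, b)), cons(pair(e, b), e))), b), pair(0, e))))   [R4 at 1]
2. cons(cons(cons(pair(b, h(e)), 0), b), pair(pair(cons(b, e), cons(b, 0)), pair(pair(f(b, pair(pair(pair(e, e), pair(b, b)), cons(pair(e, b), e))), b), pair(0, e))))  →  cons(cons(cons(pair(b, 0), 0), b), pair(pair(cons(b, e), cons(b, 0)), pair(pair(f(b, pair(pair(pair(e, e), pair(b, b)), cons(pair(e, b), e))), b), pair(0, e))))   [R3 at 1.1.1.2]
3. cons(cons(cons(pair(b, 0), 0), b), pair(pair(cons(b, e), cons(b, 0)), pair(pair(f(b, pair(pair(pair(e, e), pair(b, b)), cons(pair(e, b), e))), b), pair(0, e))))  →  cons(cons(cons(pair(b, 0), 0), b), pair(pair(cons(b, e), cons(b, 0)), pair(pair(e, b), pair(0, e))))   [R4 at 2.2.1.1]

Reduce t₂ = f(b, pair(f(cons(e, e), pair(e, cons(pair(cons(e, 0), e), pair(e, b)))), cons(b, f(0, f(pair(e, 0), pair(0, cons(b, pair(b, b)))))))):
1. f(b, pair(f(cons(e, e), pair(e, cons(pair(cons(e, 0), e), pair(e, b)))), cons(b, f(0, f(pair(e, 0), pair(0, cons(b, pair(b, b))))))))  →  f(0, f(pair(e, 0), pair(0, cons(b, pair(b, b)))))   [R4 at ε]
2. f(0, f(pair(e, 0), pair(0, cons(b, pair(b, b)))))  →  f(0, pair(b, b))   [R4 at 2]
3. f(0, pair(b, b))  →  pair(0, b)   [R1 at ε]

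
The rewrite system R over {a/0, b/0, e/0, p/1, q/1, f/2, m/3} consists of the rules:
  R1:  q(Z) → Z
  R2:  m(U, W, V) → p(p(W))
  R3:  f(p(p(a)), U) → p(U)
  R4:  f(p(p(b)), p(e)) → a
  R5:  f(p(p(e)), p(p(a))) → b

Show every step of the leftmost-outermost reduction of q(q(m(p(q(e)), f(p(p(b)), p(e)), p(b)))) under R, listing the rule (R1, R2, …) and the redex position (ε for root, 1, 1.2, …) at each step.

p(p(a))

1. q(q(m(p(q(e)), f(p(p(b)), p(e)), p(b))))  →  q(m(p(q(e)), f(p(p(b)), p(e)), p(b)))   [R1 at ε]
2. q(m(p(q(e)), f(p(p(b)), p(e)), p(b)))  →  m(p(q(e)), f(p(p(b)), p(e)), p(b))   [R1 at ε]
3. m(p(q(e)), f(p(p(b)), p(e)), p(b))  →  p(p(f(p(p(b)), p(e))))   [R2 at ε]
4. p(p(f(p(p(b)), p(e))))  →  p(p(a))   [R4 at 1.1]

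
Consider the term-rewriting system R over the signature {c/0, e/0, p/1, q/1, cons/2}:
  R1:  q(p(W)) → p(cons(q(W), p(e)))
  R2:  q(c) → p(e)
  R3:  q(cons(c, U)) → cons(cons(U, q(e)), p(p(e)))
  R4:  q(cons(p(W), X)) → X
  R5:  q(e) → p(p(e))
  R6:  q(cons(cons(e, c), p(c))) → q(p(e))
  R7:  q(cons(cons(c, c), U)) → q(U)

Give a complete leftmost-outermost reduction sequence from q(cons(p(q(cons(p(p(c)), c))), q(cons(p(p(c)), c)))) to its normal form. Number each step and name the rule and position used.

1. q(cons(p(q(cons(p(p(c)), c))), q(cons(p(p(c)), c))))  →  q(cons(p(p(c)), c))   [R4 at ε]
2. q(cons(p(p(c)), c))  →  c   [R4 at ε]

c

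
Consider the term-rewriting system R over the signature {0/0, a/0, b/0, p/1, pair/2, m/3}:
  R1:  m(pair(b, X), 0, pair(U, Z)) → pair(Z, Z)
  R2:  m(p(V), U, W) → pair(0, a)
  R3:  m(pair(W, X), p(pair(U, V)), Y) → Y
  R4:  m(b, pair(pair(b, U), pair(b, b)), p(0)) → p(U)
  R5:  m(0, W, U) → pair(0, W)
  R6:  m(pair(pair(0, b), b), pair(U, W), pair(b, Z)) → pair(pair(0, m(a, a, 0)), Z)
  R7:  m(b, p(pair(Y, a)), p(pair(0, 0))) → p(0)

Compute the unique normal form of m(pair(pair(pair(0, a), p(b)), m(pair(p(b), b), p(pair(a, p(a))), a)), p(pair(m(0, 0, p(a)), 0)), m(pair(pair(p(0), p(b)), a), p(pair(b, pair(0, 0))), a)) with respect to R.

1. m(pair(pair(pair(0, a), p(b)), m(pair(p(b), b), p(pair(a, p(a))), a)), p(pair(m(0, 0, p(a)), 0)), m(pair(pair(p(0), p(b)), a), p(pair(b, pair(0, 0))), a))  →  m(pair(pair(p(0), p(b)), a), p(pair(b, pair(0, 0))), a)   [R3 at ε]
2. m(pair(pair(p(0), p(b)), a), p(pair(b, pair(0, 0))), a)  →  a   [R3 at ε]

a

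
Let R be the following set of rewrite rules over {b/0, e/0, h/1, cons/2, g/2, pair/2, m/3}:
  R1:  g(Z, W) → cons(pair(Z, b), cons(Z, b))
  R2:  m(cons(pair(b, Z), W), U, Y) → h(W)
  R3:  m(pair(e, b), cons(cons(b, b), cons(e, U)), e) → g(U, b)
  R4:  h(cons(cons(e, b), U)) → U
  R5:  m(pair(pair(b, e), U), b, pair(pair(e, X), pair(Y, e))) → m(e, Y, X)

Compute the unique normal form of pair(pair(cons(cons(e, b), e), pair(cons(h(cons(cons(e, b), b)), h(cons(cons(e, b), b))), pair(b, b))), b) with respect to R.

pair(pair(cons(cons(e, b), e), pair(cons(b, b), pair(b, b))), b)

1. pair(pair(cons(cons(e, b), e), pair(cons(h(cons(cons(e, b), b)), h(cons(cons(e, b), b))), pair(b, b))), b)  →  pair(pair(cons(cons(e, b), e), pair(cons(b, h(cons(cons(e, b), b))), pair(b, b))), b)   [R4 at 1.2.1.1]
2. pair(pair(cons(cons(e, b), e), pair(cons(b, h(cons(cons(e, b), b))), pair(b, b))), b)  →  pair(pair(cons(cons(e, b), e), pair(cons(b, b), pair(b, b))), b)   [R4 at 1.2.1.2]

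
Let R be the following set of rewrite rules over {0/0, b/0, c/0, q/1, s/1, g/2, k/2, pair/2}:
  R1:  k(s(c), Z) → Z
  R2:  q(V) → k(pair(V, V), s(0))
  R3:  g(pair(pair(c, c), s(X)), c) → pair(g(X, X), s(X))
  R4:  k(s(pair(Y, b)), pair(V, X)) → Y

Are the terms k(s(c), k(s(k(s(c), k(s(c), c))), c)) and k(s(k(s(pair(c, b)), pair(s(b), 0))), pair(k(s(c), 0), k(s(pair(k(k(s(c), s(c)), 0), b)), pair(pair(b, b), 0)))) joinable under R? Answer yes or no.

Reduce t₁ = k(s(c), k(s(k(s(c), k(s(c), c))), c)):
1. k(s(c), k(s(k(s(c), k(s(c), c))), c))  →  k(s(k(s(c), k(s(c), c))), c)   [R1 at ε]
2. k(s(k(s(c), k(s(c), c))), c)  →  k(s(k(s(c), c)), c)   [R1 at 1.1]
3. k(s(k(s(c), c)), c)  →  k(s(c), c)   [R1 at 1.1]
4. k(s(c), c)  →  c   [R1 at ε]

Reduce t₂ = k(s(k(s(pair(c, b)), pair(s(b), 0))), pair(k(s(c), 0), k(s(pair(k(k(s(c), s(c)), 0), b)), pair(pair(b, b), 0)))):
1. k(s(k(s(pair(c, b)), pair(s(b), 0))), pair(k(s(c), 0), k(s(pair(k(k(s(c), s(c)), 0), b)), pair(pair(b, b), 0))))  →  k(s(c), pair(k(s(c), 0), k(s(pair(k(k(s(c), s(c)), 0), b)), pair(pair(b, b), 0))))   [R4 at 1.1]
2. k(s(c), pair(k(s(c), 0), k(s(pair(k(k(s(c), s(c)), 0), b)), pair(pair(b, b), 0))))  →  pair(k(s(c), 0), k(s(pair(k(k(s(c), s(c)), 0), b)), pair(pair(b, b), 0)))   [R1 at ε]
3. pair(k(s(c), 0), k(s(pair(k(k(s(c), s(c)), 0), b)), pair(pair(b, b), 0)))  →  pair(0, k(s(pair(k(k(s(c), s(c)), 0), b)), pair(pair(b, b), 0)))   [R1 at 1]
4. pair(0, k(s(pair(k(k(s(c), s(c)), 0), b)), pair(pair(b, b), 0)))  →  pair(0, k(k(s(c), s(c)), 0))   [R4 at 2]
5. pair(0, k(k(s(c), s(c)), 0))  →  pair(0, k(s(c), 0))   [R1 at 2.1]
6. pair(0, k(s(c), 0))  →  pair(0, 0)   [R1 at 2]

no — NF(t₁) = c, NF(t₂) = pair(0, 0)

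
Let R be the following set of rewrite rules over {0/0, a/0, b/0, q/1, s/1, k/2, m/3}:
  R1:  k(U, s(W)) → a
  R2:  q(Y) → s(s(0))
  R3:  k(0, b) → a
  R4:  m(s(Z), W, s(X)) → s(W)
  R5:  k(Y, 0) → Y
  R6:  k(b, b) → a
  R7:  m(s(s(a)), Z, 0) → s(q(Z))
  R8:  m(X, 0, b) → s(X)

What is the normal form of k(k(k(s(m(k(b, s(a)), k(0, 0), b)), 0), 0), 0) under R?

s(s(a))

1. k(k(k(s(m(k(b, s(a)), k(0, 0), b)), 0), 0), 0)  →  k(k(s(m(k(b, s(a)), k(0, 0), b)), 0), 0)   [R5 at ε]
2. k(k(s(m(k(b, s(a)), k(0, 0), b)), 0), 0)  →  k(s(m(k(b, s(a)), k(0, 0), b)), 0)   [R5 at ε]
3. k(s(m(k(b, s(a)), k(0, 0), b)), 0)  →  s(m(k(b, s(a)), k(0, 0), b))   [R5 at ε]
4. s(m(k(b, s(a)), k(0, 0), b))  →  s(m(a, k(0, 0), b))   [R1 at 1.1]
5. s(m(a, k(0, 0), b))  →  s(m(a, 0, b))   [R5 at 1.2]
6. s(m(a, 0, b))  →  s(s(a))   [R8 at 1]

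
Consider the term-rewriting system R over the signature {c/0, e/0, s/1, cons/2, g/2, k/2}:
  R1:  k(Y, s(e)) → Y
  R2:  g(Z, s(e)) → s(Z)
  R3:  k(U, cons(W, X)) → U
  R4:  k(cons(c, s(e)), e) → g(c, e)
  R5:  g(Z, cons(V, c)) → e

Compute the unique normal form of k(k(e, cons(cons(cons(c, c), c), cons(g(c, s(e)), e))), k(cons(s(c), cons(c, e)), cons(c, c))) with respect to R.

1. k(k(e, cons(cons(cons(c, c), c), cons(g(c, s(e)), e))), k(cons(s(c), cons(c, e)), cons(c, c)))  →  k(e, k(cons(s(c), cons(c, e)), cons(c, c)))   [R3 at 1]
2. k(e, k(cons(s(c), cons(c, e)), cons(c, c)))  →  k(e, cons(s(c), cons(c, e)))   [R3 at 2]
3. k(e, cons(s(c), cons(c, e)))  →  e   [R3 at ε]

e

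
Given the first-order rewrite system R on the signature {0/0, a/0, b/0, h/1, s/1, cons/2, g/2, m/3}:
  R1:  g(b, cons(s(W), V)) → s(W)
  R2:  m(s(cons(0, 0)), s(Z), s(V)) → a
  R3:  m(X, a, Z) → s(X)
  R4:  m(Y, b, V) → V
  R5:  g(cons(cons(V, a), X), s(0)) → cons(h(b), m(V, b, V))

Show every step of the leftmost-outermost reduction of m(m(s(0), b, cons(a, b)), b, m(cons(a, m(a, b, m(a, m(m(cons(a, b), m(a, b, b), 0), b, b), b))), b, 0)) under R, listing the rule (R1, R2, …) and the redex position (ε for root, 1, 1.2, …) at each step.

0

1. m(m(s(0), b, cons(a, b)), b, m(cons(a, m(a, b, m(a, m(m(cons(a, b), m(a, b, b), 0), b, b), b))), b, 0))  →  m(cons(a, m(a, b, m(a, m(m(cons(a, b), m(a, b, b), 0), b, b), b))), b, 0)   [R4 at ε]
2. m(cons(a, m(a, b, m(a, m(m(cons(a, b), m(a, b, b), 0), b, b), b))), b, 0)  →  0   [R4 at ε]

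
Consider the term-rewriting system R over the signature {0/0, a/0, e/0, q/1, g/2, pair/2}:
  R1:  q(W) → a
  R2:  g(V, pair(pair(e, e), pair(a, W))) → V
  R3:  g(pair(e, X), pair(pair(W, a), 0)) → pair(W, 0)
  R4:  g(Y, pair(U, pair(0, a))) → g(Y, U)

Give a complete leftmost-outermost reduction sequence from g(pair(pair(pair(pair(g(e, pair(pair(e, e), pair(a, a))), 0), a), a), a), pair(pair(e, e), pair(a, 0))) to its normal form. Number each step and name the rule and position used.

1. g(pair(pair(pair(pair(g(e, pair(pair(e, e), pair(a, a))), 0), a), a), a), pair(pair(e, e), pair(a, 0)))  →  pair(pair(pair(pair(g(e, pair(pair(e, e), pair(a, a))), 0), a), a), a)   [R2 at ε]
2. pair(pair(pair(pair(g(e, pair(pair(e, e), pair(a, a))), 0), a), a), a)  →  pair(pair(pair(pair(e, 0), a), a), a)   [R2 at 1.1.1.1]

pair(pair(pair(pair(e, 0), a), a), a)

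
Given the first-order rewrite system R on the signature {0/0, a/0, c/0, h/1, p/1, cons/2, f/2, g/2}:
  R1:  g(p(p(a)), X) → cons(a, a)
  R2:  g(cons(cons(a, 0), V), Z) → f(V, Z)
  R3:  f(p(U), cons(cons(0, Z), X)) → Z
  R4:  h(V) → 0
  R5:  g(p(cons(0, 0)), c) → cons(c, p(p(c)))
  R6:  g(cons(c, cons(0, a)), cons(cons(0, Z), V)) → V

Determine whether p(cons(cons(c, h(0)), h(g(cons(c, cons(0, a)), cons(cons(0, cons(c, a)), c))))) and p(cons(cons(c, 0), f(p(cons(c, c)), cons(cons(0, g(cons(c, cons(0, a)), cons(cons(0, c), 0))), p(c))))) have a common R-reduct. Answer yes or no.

yes — NF(t₁) = p(cons(cons(c, 0), 0)), NF(t₂) = p(cons(cons(c, 0), 0))

Reduce t₁ = p(cons(cons(c, h(0)), h(g(cons(c, cons(0, a)), cons(cons(0, cons(c, a)), c))))):
1. p(cons(cons(c, h(0)), h(g(cons(c, cons(0, a)), cons(cons(0, cons(c, a)), c)))))  →  p(cons(cons(c, 0), h(g(cons(c, cons(0, a)), cons(cons(0, cons(c, a)), c)))))   [R4 at 1.1.2]
2. p(cons(cons(c, 0), h(g(cons(c, cons(0, a)), cons(cons(0, cons(c, a)), c)))))  →  p(cons(cons(c, 0), 0))   [R4 at 1.2]

Reduce t₂ = p(cons(cons(c, 0), f(p(cons(c, c)), cons(cons(0, g(cons(c, cons(0, a)), cons(cons(0, c), 0))), p(c))))):
1. p(cons(cons(c, 0), f(p(cons(c, c)), cons(cons(0, g(cons(c, cons(0, a)), cons(cons(0, c), 0))), p(c)))))  →  p(cons(cons(c, 0), g(cons(c, cons(0, a)), cons(cons(0, c), 0))))   [R3 at 1.2]
2. p(cons(cons(c, 0), g(cons(c, cons(0, a)), cons(cons(0, c), 0))))  →  p(cons(cons(c, 0), 0))   [R6 at 1.2]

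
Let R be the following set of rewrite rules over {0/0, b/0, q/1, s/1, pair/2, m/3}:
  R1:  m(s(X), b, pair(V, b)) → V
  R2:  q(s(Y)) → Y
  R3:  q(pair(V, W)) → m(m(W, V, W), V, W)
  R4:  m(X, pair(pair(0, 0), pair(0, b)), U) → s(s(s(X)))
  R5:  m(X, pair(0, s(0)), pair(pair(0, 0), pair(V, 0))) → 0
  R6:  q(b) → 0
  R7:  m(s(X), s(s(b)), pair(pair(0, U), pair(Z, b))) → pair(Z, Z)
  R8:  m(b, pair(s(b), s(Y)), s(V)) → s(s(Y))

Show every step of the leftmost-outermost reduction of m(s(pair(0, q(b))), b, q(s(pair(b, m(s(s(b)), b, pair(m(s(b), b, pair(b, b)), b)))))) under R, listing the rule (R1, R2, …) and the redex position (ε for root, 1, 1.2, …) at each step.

1. m(s(pair(0, q(b))), b, q(s(pair(b, m(s(s(b)), b, pair(m(s(b), b, pair(b, b)), b))))))  →  m(s(pair(0, 0)), b, q(s(pair(b, m(s(s(b)), b, pair(m(s(b), b, pair(b, b)), b))))))   [R6 at 1.1.2]
2. m(s(pair(0, 0)), b, q(s(pair(b, m(s(s(b)), b, pair(m(s(b), b, pair(b, b)), b))))))  →  m(s(pair(0, 0)), b, pair(b, m(s(s(b)), b, pair(m(s(b), b, pair(b, b)), b))))   [R2 at 3]
3. m(s(pair(0, 0)), b, pair(b, m(s(s(b)), b, pair(m(s(b), b, pair(b, b)), b))))  →  m(s(pair(0, 0)), b, pair(b, m(s(b), b, pair(b, b))))   [R1 at 3.2]
4. m(s(pair(0, 0)), b, pair(b, m(s(b), b, pair(b, b))))  →  m(s(pair(0, 0)), b, pair(b, b))   [R1 at 3.2]
5. m(s(pair(0, 0)), b, pair(b, b))  →  b   [R1 at ε]

b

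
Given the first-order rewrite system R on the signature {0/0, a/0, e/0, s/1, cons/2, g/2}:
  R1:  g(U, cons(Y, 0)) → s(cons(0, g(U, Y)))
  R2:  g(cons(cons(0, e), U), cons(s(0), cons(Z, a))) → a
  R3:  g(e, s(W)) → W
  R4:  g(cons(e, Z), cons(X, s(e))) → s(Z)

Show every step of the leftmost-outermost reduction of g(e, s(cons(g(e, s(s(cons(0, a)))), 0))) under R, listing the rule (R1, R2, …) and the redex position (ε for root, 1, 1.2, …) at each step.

cons(s(cons(0, a)), 0)

1. g(e, s(cons(g(e, s(s(cons(0, a)))), 0)))  →  cons(g(e, s(s(cons(0, a)))), 0)   [R3 at ε]
2. cons(g(e, s(s(cons(0, a)))), 0)  →  cons(s(cons(0, a)), 0)   [R3 at 1]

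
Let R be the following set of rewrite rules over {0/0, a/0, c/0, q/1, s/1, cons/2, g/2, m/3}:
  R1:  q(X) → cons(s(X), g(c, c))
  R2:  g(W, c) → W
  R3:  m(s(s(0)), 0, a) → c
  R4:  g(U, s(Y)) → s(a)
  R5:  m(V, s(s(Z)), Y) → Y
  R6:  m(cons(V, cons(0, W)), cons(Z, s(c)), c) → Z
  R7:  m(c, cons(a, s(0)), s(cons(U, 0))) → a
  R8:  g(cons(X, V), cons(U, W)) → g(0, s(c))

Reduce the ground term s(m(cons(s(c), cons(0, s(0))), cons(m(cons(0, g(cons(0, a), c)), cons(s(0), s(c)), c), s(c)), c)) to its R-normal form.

s(s(0))

1. s(m(cons(s(c), cons(0, s(0))), cons(m(cons(0, g(cons(0, a), c)), cons(s(0), s(c)), c), s(c)), c))  →  s(m(cons(0, g(cons(0, a), c)), cons(s(0), s(c)), c))   [R6 at 1]
2. s(m(cons(0, g(cons(0, a), c)), cons(s(0), s(c)), c))  →  s(m(cons(0, cons(0, a)), cons(s(0), s(c)), c))   [R2 at 1.1.2]
3. s(m(cons(0, cons(0, a)), cons(s(0), s(c)), c))  →  s(s(0))   [R6 at 1]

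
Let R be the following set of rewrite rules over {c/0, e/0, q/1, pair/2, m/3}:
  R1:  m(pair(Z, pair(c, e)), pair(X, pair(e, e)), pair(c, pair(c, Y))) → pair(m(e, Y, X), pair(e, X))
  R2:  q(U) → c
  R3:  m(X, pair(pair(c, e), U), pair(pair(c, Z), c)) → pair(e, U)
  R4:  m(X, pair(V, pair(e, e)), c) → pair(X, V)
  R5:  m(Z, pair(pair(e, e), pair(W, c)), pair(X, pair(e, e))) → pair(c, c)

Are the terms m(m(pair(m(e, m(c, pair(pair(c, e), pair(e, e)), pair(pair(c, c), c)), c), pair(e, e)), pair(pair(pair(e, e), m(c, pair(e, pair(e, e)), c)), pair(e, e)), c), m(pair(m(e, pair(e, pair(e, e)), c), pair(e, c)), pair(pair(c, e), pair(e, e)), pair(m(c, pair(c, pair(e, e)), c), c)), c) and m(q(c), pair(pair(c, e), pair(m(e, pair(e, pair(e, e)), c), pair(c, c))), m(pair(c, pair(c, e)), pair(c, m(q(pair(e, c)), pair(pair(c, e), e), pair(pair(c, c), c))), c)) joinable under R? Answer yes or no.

no — NF(t₁) = pair(pair(pair(pair(e, e), pair(e, e)), pair(pair(e, e), pair(c, e))), e), NF(t₂) = pair(e, pair(pair(e, e), pair(c, c)))

Reduce t₁ = m(m(pair(m(e, m(c, pair(pair(c, e), pair(e, e)), pair(pair(c, c), c)), c), pair(e, e)), pair(pair(pair(e, e), m(c, pair(e, pair(e, e)), c)), pair(e, e)), c), m(pair(m(e, pair(e, pair(e, e)), c), pair(e, c)), pair(pair(c, e), pair(e, e)), pair(m(c, pair(c, pair(e, e)), c), c)), c):
1. m(m(pair(m(e, m(c, pair(pair(c, e), pair(e, e)), pair(pair(c, c), c)), c), pair(e, e)), pair(pair(pair(e, e), m(c, pair(e, pair(e, e)), c)), pair(e, e)), c), m(pair(m(e, pair(e, pair(e, e)), c), pair(e, c)), pair(pair(c, e), pair(e, e)), pair(m(c, pair(c, pair(e, e)), c), c)), c)  →  m(pair(pair(m(e, m(c, pair(pair(c, e), pair(e, e)), pair(pair(c, c), c)), c), pair(e, e)), pair(pair(e, e), m(c, pair(e, pair(e, e)), c))), m(pair(m(e, pair(e, pair(e, e)), c), pair(e, c)), pair(pair(c, e), pair(e, e)), pair(m(c, pair(c, pair(e, e)), c), c)), c)   [R4 at 1]
2. m(pair(pair(m(e, m(c, pair(pair(c, e), pair(e, e)), pair(pair(c, c), c)), c), pair(e, e)), pair(pair(e, e), m(c, pair(e, pair(e, e)), c))), m(pair(m(e, pair(e, pair(e, e)), c), pair(e, c)), pair(pair(c, e), pair(e, e)), pair(m(c, pair(c, pair(e, e)), c), c)), c)  →  m(pair(pair(m(e, pair(e, pair(e, e)), c), pair(e, e)), pair(pair(e, e), m(c, pair(e, pair(e, e)), c))), m(pair(m(e, pair(e, pair(e, e)), c), pair(e, c)), pair(pair(c, e), pair(e, e)), pair(m(c, pair(c, pair(e, e)), c), c)), c)   [R3 at 1.1.1.2]
3. m(pair(pair(m(e, pair(e, pair(e, e)), c), pair(e, e)), pair(pair(e, e), m(c, pair(e, pair(e, e)), c))), m(pair(m(e, pair(e, pair(e, e)), c), pair(e, c)), pair(pair(c, e), pair(e, e)), pair(m(c, pair(c, pair(e, e)), c), c)), c)  →  m(pair(pair(pair(e, e), pair(e, e)), pair(pair(e, e), m(c, pair(e, pair(e, e)), c))), m(pair(m(e, pair(e, pair(e, e)), c), pair(e, c)), pair(pair(c, e), pair(e, e)), pair(m(c, pair(c, pair(e, e)), c), c)), c)   [R4 at 1.1.1]
4. m(pair(pair(pair(e, e), pair(e, e)), pair(pair(e, e), m(c, pair(e, pair(e, e)), c))), m(pair(m(e, pair(e, pair(e, e)), c), pair(e, c)), pair(pair(c, e), pair(e, e)), pair(m(c, pair(c, pair(e, e)), c), c)), c)  →  m(pair(pair(pair(e, e), pair(e, e)), pair(pair(e, e), pair(c, e))), m(pair(m(e, pair(e, pair(e, e)), c), pair(e, c)), pair(pair(c, e), pair(e, e)), pair(m(c, pair(c, pair(e, e)), c), c)), c)   [R4 at 1.2.2]
5. m(pair(pair(pair(e, e), pair(e, e)), pair(pair(e, e), pair(c, e))), m(pair(m(e, pair(e, pair(e, e)), c), pair(e, c)), pair(pair(c, e), pair(e, e)), pair(m(c, pair(c, pair(e, e)), c), c)), c)  →  m(pair(pair(pair(e, e), pair(e, e)), pair(pair(e, e), pair(c, e))), m(pair(pair(e, e), pair(e, c)), pair(pair(c, e), pair(e, e)), pair(m(c, pair(c, pair(e, e)), c), c)), c)   [R4 at 2.1.1]
6. m(pair(pair(pair(e, e), pair(e, e)), pair(pair(e, e), pair(c, e))), m(pair(pair(e, e), pair(e, c)), pair(pair(c, e), pair(e, e)), pair(m(c, pair(c, pair(e, e)), c), c)), c)  →  m(pair(pair(pair(e, e), pair(e, e)), pair(pair(e, e), pair(c, e))), m(pair(pair(e, e), pair(e, c)), pair(pair(c, e), pair(e, e)), pair(pair(c, c), c)), c)   [R4 at 2.3.1]
7. m(pair(pair(pair(e, e), pair(e, e)), pair(pair(e, e), pair(c, e))), m(pair(pair(e, e), pair(e, c)), pair(pair(c, e), pair(e, e)), pair(pair(c, c), c)), c)  →  m(pair(pair(pair(e, e), pair(e, e)), pair(pair(e, e), pair(c, e))), pair(e, pair(e, e)), c)   [R3 at 2]
8. m(pair(pair(pair(e, e), pair(e, e)), pair(pair(e, e), pair(c, e))), pair(e, pair(e, e)), c)  →  pair(pair(pair(pair(e, e), pair(e, e)), pair(pair(e, e), pair(c, e))), e)   [R4 at ε]

Reduce t₂ = m(q(c), pair(pair(c, e), pair(m(e, pair(e, pair(e, e)), c), pair(c, c))), m(pair(c, pair(c, e)), pair(c, m(q(pair(e, c)), pair(pair(c, e), e), pair(pair(c, c), c))), c)):
1. m(q(c), pair(pair(c, e), pair(m(e, pair(e, pair(e, e)), c), pair(c, c))), m(pair(c, pair(c, e)), pair(c, m(q(pair(e, c)), pair(pair(c, e), e), pair(pair(c, c), c))), c))  →  m(c, pair(pair(c, e), pair(m(e, pair(e, pair(e, e)), c), pair(c, c))), m(pair(c, pair(c, e)), pair(c, m(q(pair(e, c)), pair(pair(c, e), e), pair(pair(c, c), c))), c))   [R2 at 1]
2. m(c, pair(pair(c, e), pair(m(e, pair(e, pair(e, e)), c), pair(c, c))), m(pair(c, pair(c, e)), pair(c, m(q(pair(e, c)), pair(pair(c, e), e), pair(pair(c, c), c))), c))  →  m(c, pair(pair(c, e), pair(pair(e, e), pair(c, c))), m(pair(c, pair(c, e)), pair(c, m(q(pair(e, c)), pair(pair(c, e), e), pair(pair(c, c), c))), c))   [R4 at 2.2.1]
3. m(c, pair(pair(c, e), pair(pair(e, e), pair(c, c))), m(pair(c, pair(c, e)), pair(c, m(q(pair(e, c)), pair(pair(c, e), e), pair(pair(c, c), c))), c))  →  m(c, pair(pair(c, e), pair(pair(e, e), pair(c, c))), m(pair(c, pair(c, e)), pair(c, pair(e, e)), c))   [R3 at 3.2.2]
4. m(c, pair(pair(c, e), pair(pair(e, e), pair(c, c))), m(pair(c, pair(c, e)), pair(c, pair(e, e)), c))  →  m(c, pair(pair(c, e), pair(pair(e, e), pair(c, c))), pair(pair(c, pair(c, e)), c))   [R4 at 3]
5. m(c, pair(pair(c, e), pair(pair(e, e), pair(c, c))), pair(pair(c, pair(c, e)), c))  →  pair(e, pair(pair(e, e), pair(c, c)))   [R3 at ε]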